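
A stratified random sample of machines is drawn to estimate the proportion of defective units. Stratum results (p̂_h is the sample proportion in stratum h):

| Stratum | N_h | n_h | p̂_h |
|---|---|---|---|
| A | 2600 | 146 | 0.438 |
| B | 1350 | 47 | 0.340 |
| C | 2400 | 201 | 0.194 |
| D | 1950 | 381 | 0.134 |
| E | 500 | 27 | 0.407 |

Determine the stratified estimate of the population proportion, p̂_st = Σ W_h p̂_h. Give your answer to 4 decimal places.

p̂_st ≈ 0.2873

N = 8800; stratum weights W_h = N_h/N.
p̂_st = Σ W_h p̂_h = (2600·0.438 + 1350·0.340 + 2400·0.194 + 1950·0.134 + 500·0.407)/8800 = 0.28730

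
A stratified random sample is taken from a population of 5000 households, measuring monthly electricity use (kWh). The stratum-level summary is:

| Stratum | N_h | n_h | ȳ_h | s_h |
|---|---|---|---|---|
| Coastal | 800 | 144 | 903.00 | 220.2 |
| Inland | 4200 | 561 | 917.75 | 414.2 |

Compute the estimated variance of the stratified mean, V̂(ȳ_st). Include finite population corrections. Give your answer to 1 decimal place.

V̂(ȳ_st) = Σ W_h² (1 − n_h/N_h) s_h²/n_h, with W_h = N_h/N and N = 5000:
  stratum Coastal: (800/5000)²·(1 − 144/800)·220.2²/144 = 7.06848
  stratum Inland: (4200/5000)²·(1 − 561/4200)·414.2²/561 = 186.96
V̂(ȳ_st) = 194.028

V̂(ȳ_st) ≈ 194.0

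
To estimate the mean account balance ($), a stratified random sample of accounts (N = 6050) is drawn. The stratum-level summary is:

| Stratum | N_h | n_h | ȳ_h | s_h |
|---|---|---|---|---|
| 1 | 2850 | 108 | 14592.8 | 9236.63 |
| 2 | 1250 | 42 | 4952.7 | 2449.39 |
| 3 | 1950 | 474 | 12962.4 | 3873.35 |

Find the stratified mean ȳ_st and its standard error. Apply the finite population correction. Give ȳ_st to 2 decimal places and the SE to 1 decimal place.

ȳ_st ≈ 12075.54, SE ≈ 420.8

ȳ_st = Σ W_h ȳ_h = (2850·14592.8 + 1250·4952.7 + 1950·12962.4)/6050 = 12075.54298
V̂(ȳ_st) = Σ W_h² (1 − n_h/N_h) s_h²/n_h, with W_h = N_h/N and N = 6050:
  stratum 1: (2850/6050)²·(1 − 108/2850)·9236.63²/108 = 168657
  stratum 2: (1250/6050)²·(1 − 42/1250)·2449.39²/42 = 5892.95
  stratum 3: (1950/6050)²·(1 − 474/1950)·3873.35²/474 = 2488.89
V̂(ȳ_st) = 177039
SE(ȳ_st) = √177039 = 420.76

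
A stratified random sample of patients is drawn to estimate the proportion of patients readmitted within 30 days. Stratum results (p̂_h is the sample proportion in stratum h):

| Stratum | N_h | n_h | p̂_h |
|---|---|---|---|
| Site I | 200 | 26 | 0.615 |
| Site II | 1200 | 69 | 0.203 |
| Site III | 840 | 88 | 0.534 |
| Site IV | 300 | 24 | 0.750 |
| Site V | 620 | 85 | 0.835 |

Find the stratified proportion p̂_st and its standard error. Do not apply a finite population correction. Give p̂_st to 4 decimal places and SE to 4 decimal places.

p̂_st ≈ 0.4930, SE ≈ 0.0268

N = 3160; stratum weights W_h = N_h/N.
p̂_st = Σ W_h p̂_h = (200·0.615 + 1200·0.203 + 840·0.534 + 300·0.750 + 620·0.835)/3160 = 0.49299
V̂(p̂_st) = Σ W_h² p̂_h(1−p̂_h)/(n_h−1):
  stratum Site I: (200/3160)²·0.615·0.385/25 = 3.79386e-05
  stratum Site II: (1200/3160)²·0.203·0.797/68 = 0.00034311
  stratum Site III: (840/3160)²·0.534·0.466/87 = 0.000202112
  stratum Site IV: (300/3160)²·0.750·0.250/23 = 7.34754e-05
  stratum Site V: (620/3160)²·0.835·0.165/84 = 6.31394e-05
V̂(p̂_st) = 0.000719776; SE = √V̂ = 0.0268286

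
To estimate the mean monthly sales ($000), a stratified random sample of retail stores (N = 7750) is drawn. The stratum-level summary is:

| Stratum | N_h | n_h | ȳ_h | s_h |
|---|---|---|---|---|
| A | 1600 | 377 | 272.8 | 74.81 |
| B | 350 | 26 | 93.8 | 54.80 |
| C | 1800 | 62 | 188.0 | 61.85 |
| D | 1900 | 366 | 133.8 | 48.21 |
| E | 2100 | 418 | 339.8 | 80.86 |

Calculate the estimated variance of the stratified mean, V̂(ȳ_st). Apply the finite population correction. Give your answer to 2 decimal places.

V̂(ȳ_st) = Σ W_h² (1 − n_h/N_h) s_h²/n_h, with W_h = N_h/N and N = 7750:
  stratum A: (1600/7750)²·(1 − 377/1600)·74.81²/377 = 0.483639
  stratum B: (350/7750)²·(1 − 26/350)·54.80²/26 = 0.218071
  stratum C: (1800/7750)²·(1 − 62/1800)·61.85²/62 = 3.21371
  stratum D: (1900/7750)²·(1 − 366/1900)·48.21²/366 = 0.308155
  stratum E: (2100/7750)²·(1 − 418/2100)·80.86²/418 = 0.919884
V̂(ȳ_st) = 5.14346

V̂(ȳ_st) ≈ 5.14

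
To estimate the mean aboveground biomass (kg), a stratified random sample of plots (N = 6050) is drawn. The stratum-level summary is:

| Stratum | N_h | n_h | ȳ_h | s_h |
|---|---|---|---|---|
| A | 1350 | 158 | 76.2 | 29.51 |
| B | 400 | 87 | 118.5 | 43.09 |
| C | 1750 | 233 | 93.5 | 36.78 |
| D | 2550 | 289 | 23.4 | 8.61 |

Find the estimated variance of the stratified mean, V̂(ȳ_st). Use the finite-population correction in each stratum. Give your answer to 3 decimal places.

V̂(ȳ_st) = Σ W_h² (1 − n_h/N_h) s_h²/n_h, with W_h = N_h/N and N = 6050:
  stratum A: (1350/6050)²·(1 − 158/1350)·29.51²/158 = 0.242315
  stratum B: (400/6050)²·(1 − 87/400)·43.09²/87 = 0.0730007
  stratum C: (1750/6050)²·(1 − 233/1750)·36.78²/233 = 0.421095
  stratum D: (2550/6050)²·(1 − 289/2550)·8.61²/289 = 0.0404053
V̂(ȳ_st) = 0.776817

V̂(ȳ_st) ≈ 0.777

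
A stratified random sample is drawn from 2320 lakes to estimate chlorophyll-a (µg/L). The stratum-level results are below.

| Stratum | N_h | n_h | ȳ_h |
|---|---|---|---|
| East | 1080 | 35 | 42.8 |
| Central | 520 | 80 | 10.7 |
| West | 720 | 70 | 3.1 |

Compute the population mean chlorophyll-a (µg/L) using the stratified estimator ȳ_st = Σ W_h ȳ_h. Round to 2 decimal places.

ȳ_st ≈ 23.28

N = Σ N_h = 2320. Stratum weights W_h = N_h/N.
ȳ_st = (1080·42.8 + 520·10.7 + 720·3.1) / 2320 = 23.2845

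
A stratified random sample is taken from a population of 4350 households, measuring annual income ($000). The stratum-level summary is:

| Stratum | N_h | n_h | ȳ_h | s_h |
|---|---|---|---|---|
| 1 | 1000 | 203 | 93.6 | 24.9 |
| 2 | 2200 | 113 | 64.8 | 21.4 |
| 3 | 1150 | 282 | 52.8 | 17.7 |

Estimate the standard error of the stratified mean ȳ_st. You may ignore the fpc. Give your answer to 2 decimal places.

V̂(ȳ_st) = Σ W_h² s_h²/n_h, with W_h = N_h/N and N = 4350:
  stratum 1: (1000/4350)²·24.9²/203 = 0.161408
  stratum 2: (2200/4350)²·21.4²/113 = 1.03661
  stratum 3: (1150/4350)²·17.7²/282 = 0.0776452
V̂(ȳ_st) = 1.27566
SE(ȳ_st) = √1.27566 = 1.12945

SE(ȳ_st) ≈ 1.13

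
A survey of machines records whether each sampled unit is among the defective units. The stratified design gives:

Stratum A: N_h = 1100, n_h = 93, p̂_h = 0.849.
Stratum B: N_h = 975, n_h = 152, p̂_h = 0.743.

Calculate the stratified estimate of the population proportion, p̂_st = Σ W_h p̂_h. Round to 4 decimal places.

N = 2075; stratum weights W_h = N_h/N.
p̂_st = Σ W_h p̂_h = (1100·0.849 + 975·0.743)/2075 = 0.79919

p̂_st ≈ 0.7992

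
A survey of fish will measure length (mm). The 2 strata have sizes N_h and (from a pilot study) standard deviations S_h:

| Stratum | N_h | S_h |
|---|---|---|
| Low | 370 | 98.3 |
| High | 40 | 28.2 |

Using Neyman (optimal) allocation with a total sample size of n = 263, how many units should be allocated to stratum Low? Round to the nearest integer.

Neyman allocation: n_h = n · N_h S_h / Σ N_i S_i, with n = 263.
  stratum Low: N_h·S_h = 370·98.3 = 36371.00
  stratum High: N_h·S_h = 40·28.2 = 1128.00
Σ N_h S_h = 37499.00
n for stratum Low = 263·36371.00/37499.00 = 255.089 → 255

255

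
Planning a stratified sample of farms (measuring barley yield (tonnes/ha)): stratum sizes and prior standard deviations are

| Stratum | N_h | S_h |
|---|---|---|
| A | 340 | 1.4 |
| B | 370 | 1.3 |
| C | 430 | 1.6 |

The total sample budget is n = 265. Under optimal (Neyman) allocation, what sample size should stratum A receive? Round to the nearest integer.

77

Neyman allocation: n_h = n · N_h S_h / Σ N_i S_i, with n = 265.
  stratum A: N_h·S_h = 340·1.4 = 476.00
  stratum B: N_h·S_h = 370·1.3 = 481.00
  stratum C: N_h·S_h = 430·1.6 = 688.00
Σ N_h S_h = 1645.00
n for stratum A = 265·476.00/1645.00 = 76.681 → 77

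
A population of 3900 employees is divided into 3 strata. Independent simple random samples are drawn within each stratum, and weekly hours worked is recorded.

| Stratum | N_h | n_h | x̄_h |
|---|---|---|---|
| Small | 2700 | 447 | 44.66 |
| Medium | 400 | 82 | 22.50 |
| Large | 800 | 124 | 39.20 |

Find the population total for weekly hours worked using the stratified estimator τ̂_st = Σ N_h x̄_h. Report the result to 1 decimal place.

τ̂_st = Σ N_h x̄_h = 2700·44.66 + 400·22.50 + 800·39.20 = 160942.0

τ̂_st ≈ 160942.0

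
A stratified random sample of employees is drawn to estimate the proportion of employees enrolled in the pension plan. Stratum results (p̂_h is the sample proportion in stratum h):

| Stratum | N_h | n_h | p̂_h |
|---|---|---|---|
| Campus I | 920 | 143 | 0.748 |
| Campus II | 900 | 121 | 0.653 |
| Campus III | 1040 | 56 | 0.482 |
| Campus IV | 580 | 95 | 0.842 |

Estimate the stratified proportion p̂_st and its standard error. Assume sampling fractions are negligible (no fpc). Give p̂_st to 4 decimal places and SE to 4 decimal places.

N = 3440; stratum weights W_h = N_h/N.
p̂_st = Σ W_h p̂_h = (920·0.748 + 900·0.653 + 1040·0.482 + 580·0.842)/3440 = 0.65858
V̂(p̂_st) = Σ W_h² p̂_h(1−p̂_h)/(n_h−1):
  stratum Campus I: (920/3440)²·0.748·0.252/142 = 9.49451e-05
  stratum Campus II: (900/3440)²·0.653·0.347/120 = 0.00012925
  stratum Campus III: (1040/3440)²·0.482·0.518/55 = 0.00041492
  stratum Campus IV: (580/3440)²·0.842·0.158/94 = 4.02328e-05
V̂(p̂_st) = 0.000679347; SE = √V̂ = 0.0260643

p̂_st ≈ 0.6586, SE ≈ 0.0261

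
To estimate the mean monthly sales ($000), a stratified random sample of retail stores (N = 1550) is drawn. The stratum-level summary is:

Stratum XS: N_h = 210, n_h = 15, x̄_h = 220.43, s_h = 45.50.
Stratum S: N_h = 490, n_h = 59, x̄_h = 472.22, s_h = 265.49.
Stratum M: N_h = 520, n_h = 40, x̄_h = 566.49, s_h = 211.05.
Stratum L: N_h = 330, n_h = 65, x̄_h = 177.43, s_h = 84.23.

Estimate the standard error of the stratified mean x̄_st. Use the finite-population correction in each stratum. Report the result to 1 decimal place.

V̂(x̄_st) = Σ W_h² (1 − n_h/N_h) s_h²/n_h, with W_h = N_h/N and N = 1550:
  stratum XS: (210/1550)²·(1 − 15/210)·45.50²/15 = 2.35246
  stratum S: (490/1550)²·(1 − 59/490)·265.49²/59 = 105.016
  stratum M: (520/1550)²·(1 − 40/520)·211.05²/40 = 115.689
  stratum L: (330/1550)²·(1 − 65/330)·84.23²/65 = 3.97298
V̂(x̄_st) = 227.03
SE(x̄_st) = √227.03 = 15.0675

SE(x̄_st) ≈ 15.1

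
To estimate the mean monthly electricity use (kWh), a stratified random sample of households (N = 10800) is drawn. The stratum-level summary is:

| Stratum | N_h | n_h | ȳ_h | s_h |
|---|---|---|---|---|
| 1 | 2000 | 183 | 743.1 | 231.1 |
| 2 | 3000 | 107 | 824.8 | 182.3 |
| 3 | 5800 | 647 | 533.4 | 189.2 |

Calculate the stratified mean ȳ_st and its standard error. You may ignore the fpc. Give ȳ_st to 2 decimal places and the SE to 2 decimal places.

ȳ_st = Σ W_h ȳ_h = (2000·743.1 + 3000·824.8 + 5800·533.4)/10800 = 653.17778
V̂(ȳ_st) = Σ W_h² s_h²/n_h, with W_h = N_h/N and N = 10800:
  stratum 1: (2000/10800)²·231.1²/183 = 10.0083
  stratum 2: (3000/10800)²·182.3²/107 = 23.9654
  stratum 3: (5800/10800)²·189.2²/647 = 15.9568
V̂(ȳ_st) = 49.9305
SE(ȳ_st) = √49.9305 = 7.06615

ȳ_st ≈ 653.18, SE ≈ 7.07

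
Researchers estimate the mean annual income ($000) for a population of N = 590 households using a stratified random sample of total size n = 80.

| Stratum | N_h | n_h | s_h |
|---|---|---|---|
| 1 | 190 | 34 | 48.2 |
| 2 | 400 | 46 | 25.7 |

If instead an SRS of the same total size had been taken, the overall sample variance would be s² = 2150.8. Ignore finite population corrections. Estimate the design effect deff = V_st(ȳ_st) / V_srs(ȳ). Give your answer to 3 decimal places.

deff ≈ 0.509

V̂(ȳ_st) = Σ W_h² s_h²/n_h, with W_h = N_h/N and N = 590:
  stratum 1: (190/590)²·48.2²/34 = 7.08628
  stratum 2: (400/590)²·25.7²/46 = 6.5997
V_st = 13.686
V_srs = s²/n = 2150.8/80 = 26.885
deff = V_st / V_srs = 13.686/26.885 = 0.5091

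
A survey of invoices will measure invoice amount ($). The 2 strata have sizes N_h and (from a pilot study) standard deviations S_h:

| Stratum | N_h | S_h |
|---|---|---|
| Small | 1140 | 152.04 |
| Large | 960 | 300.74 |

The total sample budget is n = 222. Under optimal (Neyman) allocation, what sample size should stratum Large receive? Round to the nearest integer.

Neyman allocation: n_h = n · N_h S_h / Σ N_i S_i, with n = 222.
  stratum Small: N_h·S_h = 1140·152.04 = 173325.60
  stratum Large: N_h·S_h = 960·300.74 = 288710.40
Σ N_h S_h = 462036.00
n for stratum Large = 222·288710.40/462036.00 = 138.720 → 139

139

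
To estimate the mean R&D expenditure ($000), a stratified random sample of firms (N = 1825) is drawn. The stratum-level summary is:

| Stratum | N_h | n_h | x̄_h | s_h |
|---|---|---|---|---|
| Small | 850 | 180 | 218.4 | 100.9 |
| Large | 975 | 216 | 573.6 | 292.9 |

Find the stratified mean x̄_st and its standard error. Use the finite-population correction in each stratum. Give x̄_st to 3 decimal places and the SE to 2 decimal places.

x̄_st = Σ W_h x̄_h = (850·218.4 + 975·573.6)/1825 = 408.16438
V̂(x̄_st) = Σ W_h² (1 − n_h/N_h) s_h²/n_h, with W_h = N_h/N and N = 1825:
  stratum Small: (850/1825)²·(1 − 180/850)·100.9²/180 = 9.67114
  stratum Large: (975/1825)²·(1 − 216/975)·292.9²/216 = 88.2482
V̂(x̄_st) = 97.9193
SE(x̄_st) = √97.9193 = 9.89542

x̄_st ≈ 408.164, SE ≈ 9.90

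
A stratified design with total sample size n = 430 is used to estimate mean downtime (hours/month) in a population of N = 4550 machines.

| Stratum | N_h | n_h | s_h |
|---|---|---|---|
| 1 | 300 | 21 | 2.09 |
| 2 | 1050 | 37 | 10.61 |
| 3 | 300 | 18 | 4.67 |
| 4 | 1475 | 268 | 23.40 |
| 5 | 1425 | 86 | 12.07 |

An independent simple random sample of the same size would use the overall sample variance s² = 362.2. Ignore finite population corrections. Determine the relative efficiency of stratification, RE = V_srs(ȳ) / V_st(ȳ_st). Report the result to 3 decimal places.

RE ≈ 1.534

V̂(ȳ_st) = Σ W_h² s_h²/n_h, with W_h = N_h/N and N = 4550:
  stratum 1: (300/4550)²·2.09²/21 = 0.000904259
  stratum 2: (1050/4550)²·10.61²/37 = 0.162026
  stratum 3: (300/4550)²·4.67²/18 = 0.00526721
  stratum 4: (1475/4550)²·23.40²/268 = 0.214713
  stratum 5: (1425/4550)²·12.07²/86 = 0.166159
V_st = 0.549069
V_srs = s²/n = 362.2/430 = 0.842326
Relative efficiency = V_srs / V_st = 0.842326/0.549069 = 1.5341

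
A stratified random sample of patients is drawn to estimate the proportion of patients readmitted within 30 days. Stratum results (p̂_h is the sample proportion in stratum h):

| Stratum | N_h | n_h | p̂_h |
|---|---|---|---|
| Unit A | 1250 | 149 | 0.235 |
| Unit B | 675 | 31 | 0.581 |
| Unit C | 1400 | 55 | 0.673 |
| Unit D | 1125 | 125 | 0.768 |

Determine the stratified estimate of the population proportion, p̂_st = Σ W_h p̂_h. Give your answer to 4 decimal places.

N = 4450; stratum weights W_h = N_h/N.
p̂_st = Σ W_h p̂_h = (1250·0.235 + 675·0.581 + 1400·0.673 + 1125·0.768)/4450 = 0.56003

p̂_st ≈ 0.5600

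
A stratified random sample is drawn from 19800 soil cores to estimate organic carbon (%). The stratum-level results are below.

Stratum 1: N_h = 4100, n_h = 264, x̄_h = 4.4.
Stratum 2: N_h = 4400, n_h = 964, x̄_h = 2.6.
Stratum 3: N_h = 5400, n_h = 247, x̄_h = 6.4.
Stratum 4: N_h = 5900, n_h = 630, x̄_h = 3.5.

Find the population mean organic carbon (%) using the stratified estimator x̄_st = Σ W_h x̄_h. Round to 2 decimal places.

x̄_st ≈ 4.28

N = Σ N_h = 19800. Stratum weights W_h = N_h/N.
x̄_st = (4100·4.4 + 4400·2.6 + 5400·6.4 + 5900·3.5) / 19800 = 4.2773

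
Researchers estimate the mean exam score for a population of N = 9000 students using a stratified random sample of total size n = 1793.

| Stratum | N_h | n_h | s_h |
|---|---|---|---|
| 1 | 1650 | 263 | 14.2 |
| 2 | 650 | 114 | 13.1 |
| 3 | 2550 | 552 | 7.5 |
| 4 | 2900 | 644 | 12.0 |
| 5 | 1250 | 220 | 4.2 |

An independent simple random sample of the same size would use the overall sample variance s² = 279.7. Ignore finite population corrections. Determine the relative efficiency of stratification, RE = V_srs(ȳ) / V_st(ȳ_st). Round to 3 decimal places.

RE ≈ 2.344

V̂(ȳ_st) = Σ W_h² s_h²/n_h, with W_h = N_h/N and N = 9000:
  stratum 1: (1650/9000)²·14.2²/263 = 0.0257694
  stratum 2: (650/9000)²·13.1²/114 = 0.00785198
  stratum 3: (2550/9000)²·7.5²/552 = 0.00818048
  stratum 4: (2900/9000)²·12.0²/644 = 0.023216
  stratum 5: (1250/9000)²·4.2²/220 = 0.00154672
V_st = 0.0665646
V_srs = s²/n = 279.7/1793 = 0.155996
Relative efficiency = V_srs / V_st = 0.155996/0.0665646 = 2.3435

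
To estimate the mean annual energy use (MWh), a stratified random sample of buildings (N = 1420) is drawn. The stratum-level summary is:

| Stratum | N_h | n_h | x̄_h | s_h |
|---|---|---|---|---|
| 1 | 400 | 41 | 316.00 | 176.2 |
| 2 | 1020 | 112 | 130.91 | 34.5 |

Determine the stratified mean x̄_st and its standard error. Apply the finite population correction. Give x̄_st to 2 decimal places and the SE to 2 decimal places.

x̄_st = Σ W_h x̄_h = (400·316.00 + 1020·130.91)/1420 = 183.04803
V̂(x̄_st) = Σ W_h² (1 − n_h/N_h) s_h²/n_h, with W_h = N_h/N and N = 1420:
  stratum 1: (400/1420)²·(1 − 41/400)·176.2²/41 = 53.9269
  stratum 2: (1020/1420)²·(1 − 112/1020)·34.5²/112 = 4.88123
V̂(x̄_st) = 58.8082
SE(x̄_st) = √58.8082 = 7.66865

x̄_st ≈ 183.05, SE ≈ 7.67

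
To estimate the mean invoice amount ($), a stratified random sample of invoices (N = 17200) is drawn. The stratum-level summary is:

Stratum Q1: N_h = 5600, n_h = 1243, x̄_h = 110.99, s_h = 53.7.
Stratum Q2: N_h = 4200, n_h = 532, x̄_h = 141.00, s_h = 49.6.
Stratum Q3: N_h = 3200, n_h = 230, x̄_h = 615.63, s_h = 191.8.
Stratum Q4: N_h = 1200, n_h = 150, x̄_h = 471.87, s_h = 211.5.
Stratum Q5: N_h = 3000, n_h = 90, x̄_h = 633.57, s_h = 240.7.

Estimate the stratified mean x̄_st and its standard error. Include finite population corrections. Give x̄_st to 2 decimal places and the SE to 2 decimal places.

x̄_st ≈ 328.53, SE ≈ 5.08

x̄_st = Σ W_h x̄_h = (5600·110.99 + 4200·141.00 + 3200·615.63 + 1200·471.87 + 3000·633.57)/17200 = 328.52988
V̂(x̄_st) = Σ W_h² (1 − n_h/N_h) s_h²/n_h, with W_h = N_h/N and N = 17200:
  stratum Q1: (5600/17200)²·(1 − 1243/5600)·53.7²/1243 = 0.191336
  stratum Q2: (4200/17200)²·(1 − 532/4200)·49.6²/532 = 0.240809
  stratum Q3: (3200/17200)²·(1 − 230/3200)·191.8²/230 = 5.13829
  stratum Q4: (1200/17200)²·(1 − 150/1200)·211.5²/150 = 1.27012
  stratum Q5: (3000/17200)²·(1 − 90/3000)·240.7²/90 = 18.9962
V̂(x̄_st) = 25.8368
SE(x̄_st) = √25.8368 = 5.08299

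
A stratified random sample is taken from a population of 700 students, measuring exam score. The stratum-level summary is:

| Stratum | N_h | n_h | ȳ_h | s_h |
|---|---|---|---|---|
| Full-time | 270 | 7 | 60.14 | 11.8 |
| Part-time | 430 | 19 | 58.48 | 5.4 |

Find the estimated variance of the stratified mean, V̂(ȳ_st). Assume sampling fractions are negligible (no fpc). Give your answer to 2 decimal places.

V̂(ȳ_st) ≈ 3.54

V̂(ȳ_st) = Σ W_h² s_h²/n_h, with W_h = N_h/N and N = 700:
  stratum Full-time: (270/700)²·11.8²/7 = 2.95936
  stratum Part-time: (430/700)²·5.4²/19 = 0.579128
V̂(ȳ_st) = 3.53849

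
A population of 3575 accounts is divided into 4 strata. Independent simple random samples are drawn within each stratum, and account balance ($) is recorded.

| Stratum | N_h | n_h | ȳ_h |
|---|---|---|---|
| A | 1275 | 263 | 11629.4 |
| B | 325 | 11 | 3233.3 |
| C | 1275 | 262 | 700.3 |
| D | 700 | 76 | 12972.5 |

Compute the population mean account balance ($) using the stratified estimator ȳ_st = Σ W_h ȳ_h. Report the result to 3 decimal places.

ȳ_st ≈ 7231.312

N = Σ N_h = 3575. Stratum weights W_h = N_h/N.
ȳ_st = (1275·11629.4 + 325·3233.3 + 1275·700.3 + 700·12972.5) / 3575 = 7231.31189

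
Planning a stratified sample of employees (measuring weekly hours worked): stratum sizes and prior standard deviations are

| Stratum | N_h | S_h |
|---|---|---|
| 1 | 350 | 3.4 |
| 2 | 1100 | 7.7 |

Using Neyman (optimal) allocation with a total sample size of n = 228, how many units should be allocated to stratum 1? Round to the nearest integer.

28

Neyman allocation: n_h = n · N_h S_h / Σ N_i S_i, with n = 228.
  stratum 1: N_h·S_h = 350·3.4 = 1190.00
  stratum 2: N_h·S_h = 1100·7.7 = 8470.00
Σ N_h S_h = 9660.00
n for stratum 1 = 228·1190.00/9660.00 = 28.087 → 28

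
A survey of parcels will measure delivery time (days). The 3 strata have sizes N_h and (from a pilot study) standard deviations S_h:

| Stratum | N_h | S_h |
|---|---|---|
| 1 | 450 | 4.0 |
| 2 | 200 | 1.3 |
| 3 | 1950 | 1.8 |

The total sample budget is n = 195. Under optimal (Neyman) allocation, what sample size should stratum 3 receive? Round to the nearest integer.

Neyman allocation: n_h = n · N_h S_h / Σ N_i S_i, with n = 195.
  stratum 1: N_h·S_h = 450·4.0 = 1800.00
  stratum 2: N_h·S_h = 200·1.3 = 260.00
  stratum 3: N_h·S_h = 1950·1.8 = 3510.00
Σ N_h S_h = 5570.00
n for stratum 3 = 195·3510.00/5570.00 = 122.882 → 123

123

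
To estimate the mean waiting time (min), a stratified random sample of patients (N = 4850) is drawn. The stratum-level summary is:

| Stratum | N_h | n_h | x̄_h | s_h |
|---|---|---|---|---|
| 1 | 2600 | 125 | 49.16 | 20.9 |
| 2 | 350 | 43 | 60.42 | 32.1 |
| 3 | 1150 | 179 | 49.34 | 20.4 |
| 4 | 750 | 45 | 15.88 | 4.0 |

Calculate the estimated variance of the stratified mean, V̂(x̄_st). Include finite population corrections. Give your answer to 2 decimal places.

V̂(x̄_st) = Σ W_h² (1 − n_h/N_h) s_h²/n_h, with W_h = N_h/N and N = 4850:
  stratum 1: (2600/4850)²·(1 − 125/2600)·20.9²/125 = 0.955977
  stratum 2: (350/4850)²·(1 − 43/350)·32.1²/43 = 0.109462
  stratum 3: (1150/4850)²·(1 − 179/1150)·20.4²/179 = 0.110367
  stratum 4: (750/4850)²·(1 − 45/750)·4.0²/45 = 0.00799235
V̂(x̄_st) = 1.1838

V̂(x̄_st) ≈ 1.18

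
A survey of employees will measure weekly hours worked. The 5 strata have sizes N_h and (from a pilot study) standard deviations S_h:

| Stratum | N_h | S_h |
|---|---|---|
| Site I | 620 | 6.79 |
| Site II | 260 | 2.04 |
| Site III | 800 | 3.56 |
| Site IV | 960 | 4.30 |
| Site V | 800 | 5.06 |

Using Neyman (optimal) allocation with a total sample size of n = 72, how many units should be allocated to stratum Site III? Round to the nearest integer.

13

Neyman allocation: n_h = n · N_h S_h / Σ N_i S_i, with n = 72.
  stratum Site I: N_h·S_h = 620·6.79 = 4209.80
  stratum Site II: N_h·S_h = 260·2.04 = 530.40
  stratum Site III: N_h·S_h = 800·3.56 = 2848.00
  stratum Site IV: N_h·S_h = 960·4.30 = 4128.00
  stratum Site V: N_h·S_h = 800·5.06 = 4048.00
Σ N_h S_h = 15764.20
n for stratum Site III = 72·2848.00/15764.20 = 13.008 → 13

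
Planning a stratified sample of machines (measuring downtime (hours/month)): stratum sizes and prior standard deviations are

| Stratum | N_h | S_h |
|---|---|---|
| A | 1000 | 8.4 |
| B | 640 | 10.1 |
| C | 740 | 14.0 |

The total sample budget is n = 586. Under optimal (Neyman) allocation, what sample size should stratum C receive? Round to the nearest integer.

241

Neyman allocation: n_h = n · N_h S_h / Σ N_i S_i, with n = 586.
  stratum A: N_h·S_h = 1000·8.4 = 8400.00
  stratum B: N_h·S_h = 640·10.1 = 6464.00
  stratum C: N_h·S_h = 740·14.0 = 10360.00
Σ N_h S_h = 25224.00
n for stratum C = 586·10360.00/25224.00 = 240.682 → 241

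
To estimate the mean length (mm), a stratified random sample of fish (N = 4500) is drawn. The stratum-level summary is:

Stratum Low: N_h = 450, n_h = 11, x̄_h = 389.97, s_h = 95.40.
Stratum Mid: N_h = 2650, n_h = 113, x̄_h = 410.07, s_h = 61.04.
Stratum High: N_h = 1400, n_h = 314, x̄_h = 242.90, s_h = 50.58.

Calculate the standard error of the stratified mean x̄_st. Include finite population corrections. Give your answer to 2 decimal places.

SE(x̄_st) ≈ 4.43

V̂(x̄_st) = Σ W_h² (1 − n_h/N_h) s_h²/n_h, with W_h = N_h/N and N = 4500:
  stratum Low: (450/4500)²·(1 − 11/450)·95.40²/11 = 8.07153
  stratum Mid: (2650/4500)²·(1 − 113/2650)·61.04²/113 = 10.9469
  stratum High: (1400/4500)²·(1 − 314/1400)·50.58²/314 = 0.611731
V̂(x̄_st) = 19.6302
SE(x̄_st) = √19.6302 = 4.4306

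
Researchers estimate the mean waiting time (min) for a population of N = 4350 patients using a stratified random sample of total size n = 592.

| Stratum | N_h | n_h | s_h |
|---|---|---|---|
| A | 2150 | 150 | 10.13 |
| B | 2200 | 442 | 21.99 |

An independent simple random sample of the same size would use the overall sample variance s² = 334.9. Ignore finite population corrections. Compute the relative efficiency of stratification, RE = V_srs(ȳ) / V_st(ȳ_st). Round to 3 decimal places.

V̂(ȳ_st) = Σ W_h² s_h²/n_h, with W_h = N_h/N and N = 4350:
  stratum A: (2150/4350)²·10.13²/150 = 0.167119
  stratum B: (2200/4350)²·21.99²/442 = 0.27983
V_st = 0.44695
V_srs = s²/n = 334.9/592 = 0.565709
Relative efficiency = V_srs / V_st = 0.565709/0.44695 = 1.2657

RE ≈ 1.266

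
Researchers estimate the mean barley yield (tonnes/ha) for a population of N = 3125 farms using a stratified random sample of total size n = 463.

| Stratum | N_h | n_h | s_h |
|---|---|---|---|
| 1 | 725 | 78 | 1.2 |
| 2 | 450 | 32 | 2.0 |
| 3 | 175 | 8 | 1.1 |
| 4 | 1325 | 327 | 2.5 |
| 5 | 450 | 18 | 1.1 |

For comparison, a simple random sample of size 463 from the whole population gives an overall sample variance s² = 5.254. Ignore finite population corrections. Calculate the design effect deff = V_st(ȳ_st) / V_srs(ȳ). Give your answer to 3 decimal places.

V̂(ȳ_st) = Σ W_h² s_h²/n_h, with W_h = N_h/N and N = 3125:
  stratum 1: (725/3125)²·1.2²/78 = 0.000993674
  stratum 2: (450/3125)²·2.0²/32 = 0.002592
  stratum 3: (175/3125)²·1.1²/8 = 0.00047432
  stratum 4: (1325/3125)²·2.5²/327 = 0.00343609
  stratum 5: (450/3125)²·1.1²/18 = 0.00139392
V_st = 0.00889
V_srs = s²/n = 5.254/463 = 0.0113477
deff = V_st / V_srs = 0.00889/0.0113477 = 0.7834

deff ≈ 0.783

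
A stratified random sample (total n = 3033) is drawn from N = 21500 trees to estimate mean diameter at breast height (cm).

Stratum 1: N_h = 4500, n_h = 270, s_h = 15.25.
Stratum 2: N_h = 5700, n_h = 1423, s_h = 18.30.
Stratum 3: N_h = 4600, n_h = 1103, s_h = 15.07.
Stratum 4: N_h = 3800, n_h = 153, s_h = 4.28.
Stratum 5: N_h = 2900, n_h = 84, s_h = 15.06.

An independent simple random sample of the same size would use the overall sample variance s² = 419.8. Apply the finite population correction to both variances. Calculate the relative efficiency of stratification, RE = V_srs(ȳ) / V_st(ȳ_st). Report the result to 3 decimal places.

RE ≈ 1.118

V̂(ȳ_st) = Σ W_h² (1 − n_h/N_h) s_h²/n_h, with W_h = N_h/N and N = 21500:
  stratum 1: (4500/21500)²·(1 − 270/4500)·15.25²/270 = 0.0354692
  stratum 2: (5700/21500)²·(1 − 1423/5700)·18.30²/1423 = 0.0124118
  stratum 3: (4600/21500)²·(1 − 1103/4600)·15.07²/1103 = 0.00716519
  stratum 4: (3800/21500)²·(1 − 153/3800)·4.28²/153 = 0.00358954
  stratum 5: (2900/21500)²·(1 − 84/2900)·15.06²/84 = 0.0477007
V_st = 0.106336
V_srs = (1 − 3033/21500)·419.8/3033 = 0.118885
Relative efficiency = V_srs / V_st = 0.118885/0.106336 = 1.1180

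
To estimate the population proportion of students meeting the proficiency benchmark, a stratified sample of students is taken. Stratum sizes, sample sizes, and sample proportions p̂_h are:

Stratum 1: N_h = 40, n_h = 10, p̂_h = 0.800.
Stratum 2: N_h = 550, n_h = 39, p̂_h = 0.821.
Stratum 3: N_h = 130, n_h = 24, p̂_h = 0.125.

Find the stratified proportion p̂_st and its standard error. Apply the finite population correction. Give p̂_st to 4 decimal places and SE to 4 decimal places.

p̂_st ≈ 0.6942, SE ≈ 0.0476

N = 720; stratum weights W_h = N_h/N.
p̂_st = Σ W_h p̂_h = (40·0.800 + 550·0.821 + 130·0.125)/720 = 0.69417
V̂(p̂_st) = Σ W_h² (1 − n_h/N_h) p̂_h(1−p̂_h)/(n_h−1):
  stratum 1: (40/720)²·(1 − 10/40)·0.800·0.200/9 = 4.11523e-05
  stratum 2: (550/720)²·(1 − 39/550)·0.821·0.179/38 = 0.00209668
  stratum 3: (130/720)²·(1 − 24/130)·0.125·0.875/23 = 0.000126408
V̂(p̂_st) = 0.00226424; SE = √V̂ = 0.047584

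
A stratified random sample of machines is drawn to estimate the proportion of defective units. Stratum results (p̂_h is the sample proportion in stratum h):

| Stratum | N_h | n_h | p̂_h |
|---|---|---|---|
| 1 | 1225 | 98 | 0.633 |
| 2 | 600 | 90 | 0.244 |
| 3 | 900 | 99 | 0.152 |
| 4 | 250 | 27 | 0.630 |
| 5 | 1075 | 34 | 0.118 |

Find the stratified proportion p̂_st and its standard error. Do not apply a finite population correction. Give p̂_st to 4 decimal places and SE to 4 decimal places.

p̂_st ≈ 0.3316, SE ≈ 0.0242

N = 4050; stratum weights W_h = N_h/N.
p̂_st = Σ W_h p̂_h = (1225·0.633 + 600·0.244 + 900·0.152 + 250·0.630 + 1075·0.118)/4050 = 0.33160
V̂(p̂_st) = Σ W_h² p̂_h(1−p̂_h)/(n_h−1):
  stratum 1: (1225/4050)²·0.633·0.367/97 = 0.000219109
  stratum 2: (600/4050)²·0.244·0.756/89 = 4.54898e-05
  stratum 3: (900/4050)²·0.152·0.848/98 = 6.49514e-05
  stratum 4: (250/4050)²·0.630·0.370/26 = 3.41617e-05
  stratum 5: (1075/4050)²·0.118·0.882/33 = 0.0002222
V̂(p̂_st) = 0.000585912; SE = √V̂ = 0.0242056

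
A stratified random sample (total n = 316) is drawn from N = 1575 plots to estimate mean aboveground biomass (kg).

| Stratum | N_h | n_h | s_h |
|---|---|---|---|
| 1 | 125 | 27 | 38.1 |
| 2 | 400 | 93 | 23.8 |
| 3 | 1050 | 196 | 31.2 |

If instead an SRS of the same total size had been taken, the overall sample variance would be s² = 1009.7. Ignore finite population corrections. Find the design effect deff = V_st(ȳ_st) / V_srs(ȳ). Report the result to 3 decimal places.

deff ≈ 0.920

V̂(ȳ_st) = Σ W_h² s_h²/n_h, with W_h = N_h/N and N = 1575:
  stratum 1: (125/1575)²·38.1²/27 = 0.338645
  stratum 2: (400/1575)²·23.8²/93 = 0.392853
  stratum 3: (1050/1575)²·31.2²/196 = 2.20735
V_st = 2.93885
V_srs = s²/n = 1009.7/316 = 3.19525
deff = V_st / V_srs = 2.93885/3.19525 = 0.9198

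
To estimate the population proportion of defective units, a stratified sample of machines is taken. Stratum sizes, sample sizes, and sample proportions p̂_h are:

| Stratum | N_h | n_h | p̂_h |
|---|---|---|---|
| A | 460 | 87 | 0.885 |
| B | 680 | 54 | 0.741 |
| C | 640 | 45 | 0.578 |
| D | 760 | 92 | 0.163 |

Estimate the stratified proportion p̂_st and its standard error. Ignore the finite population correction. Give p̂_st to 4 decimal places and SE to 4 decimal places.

N = 2540; stratum weights W_h = N_h/N.
p̂_st = Σ W_h p̂_h = (460·0.885 + 680·0.741 + 640·0.578 + 760·0.163)/2540 = 0.55306
V̂(p̂_st) = Σ W_h² p̂_h(1−p̂_h)/(n_h−1):
  stratum A: (460/2540)²·0.885·0.115/86 = 3.88142e-05
  stratum B: (680/2540)²·0.741·0.259/53 = 0.000259533
  stratum C: (640/2540)²·0.578·0.422/44 = 0.000351949
  stratum D: (760/2540)²·0.163·0.837/91 = 0.000134224
V̂(p̂_st) = 0.000784521; SE = √V̂ = 0.0280093

p̂_st ≈ 0.5531, SE ≈ 0.0280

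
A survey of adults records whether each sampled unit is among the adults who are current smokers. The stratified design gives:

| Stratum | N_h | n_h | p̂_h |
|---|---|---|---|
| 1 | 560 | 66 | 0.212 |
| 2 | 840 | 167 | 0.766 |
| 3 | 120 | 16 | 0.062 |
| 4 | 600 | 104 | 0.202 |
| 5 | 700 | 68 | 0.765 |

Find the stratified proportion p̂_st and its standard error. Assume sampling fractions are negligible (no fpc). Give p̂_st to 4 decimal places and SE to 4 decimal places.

p̂_st ≈ 0.5058, SE ≈ 0.0210

N = 2820; stratum weights W_h = N_h/N.
p̂_st = Σ W_h p̂_h = (560·0.212 + 840·0.766 + 120·0.062 + 600·0.202 + 700·0.765)/2820 = 0.50578
V̂(p̂_st) = Σ W_h² p̂_h(1−p̂_h)/(n_h−1):
  stratum 1: (560/2820)²·0.212·0.788/65 = 0.000101351
  stratum 2: (840/2820)²·0.766·0.234/166 = 9.58069e-05
  stratum 3: (120/2820)²·0.062·0.938/15 = 7.02049e-06
  stratum 4: (600/2820)²·0.202·0.798/103 = 7.0847e-05
  stratum 5: (700/2820)²·0.765·0.235/67 = 0.00016533
V̂(p̂_st) = 0.000440355; SE = √V̂ = 0.0209846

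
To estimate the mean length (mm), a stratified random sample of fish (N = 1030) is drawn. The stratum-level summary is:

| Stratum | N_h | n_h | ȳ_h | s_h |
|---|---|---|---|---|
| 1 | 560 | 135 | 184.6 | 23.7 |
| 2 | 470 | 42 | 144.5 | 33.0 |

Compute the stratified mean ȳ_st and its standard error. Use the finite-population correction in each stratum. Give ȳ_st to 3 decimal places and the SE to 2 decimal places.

ȳ_st ≈ 166.302, SE ≈ 2.42

ȳ_st = Σ W_h ȳ_h = (560·184.6 + 470·144.5)/1030 = 166.30194
V̂(ȳ_st) = Σ W_h² (1 − n_h/N_h) s_h²/n_h, with W_h = N_h/N and N = 1030:
  stratum 1: (560/1030)²·(1 − 135/560)·23.7²/135 = 0.933395
  stratum 2: (470/1030)²·(1 − 42/470)·33.0²/42 = 4.91638
V̂(ȳ_st) = 5.84978
SE(ȳ_st) = √5.84978 = 2.41863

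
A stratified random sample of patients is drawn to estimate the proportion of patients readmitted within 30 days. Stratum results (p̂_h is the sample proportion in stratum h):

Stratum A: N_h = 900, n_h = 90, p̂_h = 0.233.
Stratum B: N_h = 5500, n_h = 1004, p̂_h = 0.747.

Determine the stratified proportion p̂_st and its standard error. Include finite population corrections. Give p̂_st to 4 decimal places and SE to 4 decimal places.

N = 6400; stratum weights W_h = N_h/N.
p̂_st = Σ W_h p̂_h = (900·0.233 + 5500·0.747)/6400 = 0.67472
V̂(p̂_st) = Σ W_h² (1 − n_h/N_h) p̂_h(1−p̂_h)/(n_h−1):
  stratum A: (900/6400)²·(1 − 90/900)·0.233·0.767/89 = 3.57379e-05
  stratum B: (5500/6400)²·(1 − 1004/5500)·0.747·0.253/1003 = 0.000113755
V̂(p̂_st) = 0.000149493; SE = √V̂ = 0.0122267

p̂_st ≈ 0.6747, SE ≈ 0.0122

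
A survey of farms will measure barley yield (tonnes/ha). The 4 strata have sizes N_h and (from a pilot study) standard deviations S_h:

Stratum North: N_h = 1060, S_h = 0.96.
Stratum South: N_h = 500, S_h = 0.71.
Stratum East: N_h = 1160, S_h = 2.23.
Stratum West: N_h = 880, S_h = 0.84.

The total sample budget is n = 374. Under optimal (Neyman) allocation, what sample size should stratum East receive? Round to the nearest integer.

Neyman allocation: n_h = n · N_h S_h / Σ N_i S_i, with n = 374.
  stratum North: N_h·S_h = 1060·0.96 = 1017.60
  stratum South: N_h·S_h = 500·0.71 = 355.00
  stratum East: N_h·S_h = 1160·2.23 = 2586.80
  stratum West: N_h·S_h = 880·0.84 = 739.20
Σ N_h S_h = 4698.60
n for stratum East = 374·2586.80/4698.60 = 205.905 → 206

206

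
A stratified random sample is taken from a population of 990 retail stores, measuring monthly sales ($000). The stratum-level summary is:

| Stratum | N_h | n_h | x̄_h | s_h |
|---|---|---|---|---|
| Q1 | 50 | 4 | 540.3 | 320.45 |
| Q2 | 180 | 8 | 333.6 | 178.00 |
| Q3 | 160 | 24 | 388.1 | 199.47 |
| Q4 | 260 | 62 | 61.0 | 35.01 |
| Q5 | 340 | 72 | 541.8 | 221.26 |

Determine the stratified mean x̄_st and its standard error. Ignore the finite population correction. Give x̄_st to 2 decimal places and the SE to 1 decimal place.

x̄_st = Σ W_h x̄_h = (50·540.3 + 180·333.6 + 160·388.1 + 260·61.0 + 340·541.8)/990 = 352.75859
V̂(x̄_st) = Σ W_h² s_h²/n_h, with W_h = N_h/N and N = 990:
  stratum Q1: (50/990)²·320.45²/4 = 65.4832
  stratum Q2: (180/990)²·178.00²/8 = 130.926
  stratum Q3: (160/990)²·199.47²/24 = 43.3026
  stratum Q4: (260/990)²·35.01²/62 = 1.36354
  stratum Q5: (340/990)²·221.26²/72 = 80.1975
V̂(x̄_st) = 321.272
SE(x̄_st) = √321.272 = 17.9241

x̄_st ≈ 352.76, SE ≈ 17.9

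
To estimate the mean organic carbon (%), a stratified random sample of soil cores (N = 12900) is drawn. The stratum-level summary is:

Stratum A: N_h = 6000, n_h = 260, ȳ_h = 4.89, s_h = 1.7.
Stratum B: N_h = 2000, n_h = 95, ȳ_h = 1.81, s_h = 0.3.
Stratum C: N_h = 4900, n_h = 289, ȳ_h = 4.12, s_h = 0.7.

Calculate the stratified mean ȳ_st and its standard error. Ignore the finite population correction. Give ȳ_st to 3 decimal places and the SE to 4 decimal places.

ȳ_st ≈ 4.120, SE ≈ 0.0517

ȳ_st = Σ W_h ȳ_h = (6000·4.89 + 2000·1.81 + 4900·4.12)/12900 = 4.12000
V̂(ȳ_st) = Σ W_h² s_h²/n_h, with W_h = N_h/N and N = 12900:
  stratum A: (6000/12900)²·1.7²/260 = 0.00240463
  stratum B: (2000/12900)²·0.3²/95 = 2.27719e-05
  stratum C: (4900/12900)²·0.7²/289 = 0.000244631
V̂(ȳ_st) = 0.00267203
SE(ȳ_st) = √0.00267203 = 0.0516917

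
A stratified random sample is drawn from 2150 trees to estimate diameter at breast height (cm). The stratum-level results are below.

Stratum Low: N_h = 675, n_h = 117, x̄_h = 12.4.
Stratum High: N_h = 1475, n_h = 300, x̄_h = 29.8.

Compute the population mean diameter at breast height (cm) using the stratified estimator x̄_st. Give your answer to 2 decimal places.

x̄_st ≈ 24.34

N = Σ N_h = 2150. Stratum weights W_h = N_h/N.
x̄_st = (675·12.4 + 1475·29.8) / 2150 = 24.3372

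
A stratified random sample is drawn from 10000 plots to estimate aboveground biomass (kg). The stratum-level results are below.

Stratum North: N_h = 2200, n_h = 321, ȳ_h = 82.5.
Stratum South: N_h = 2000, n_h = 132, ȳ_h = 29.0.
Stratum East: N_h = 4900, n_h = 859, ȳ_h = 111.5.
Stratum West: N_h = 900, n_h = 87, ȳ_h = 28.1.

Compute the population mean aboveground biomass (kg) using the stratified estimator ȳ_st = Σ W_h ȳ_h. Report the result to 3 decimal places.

N = Σ N_h = 10000. Stratum weights W_h = N_h/N.
ȳ_st = (2200·82.5 + 2000·29.0 + 4900·111.5 + 900·28.1) / 10000 = 81.11400

ȳ_st ≈ 81.114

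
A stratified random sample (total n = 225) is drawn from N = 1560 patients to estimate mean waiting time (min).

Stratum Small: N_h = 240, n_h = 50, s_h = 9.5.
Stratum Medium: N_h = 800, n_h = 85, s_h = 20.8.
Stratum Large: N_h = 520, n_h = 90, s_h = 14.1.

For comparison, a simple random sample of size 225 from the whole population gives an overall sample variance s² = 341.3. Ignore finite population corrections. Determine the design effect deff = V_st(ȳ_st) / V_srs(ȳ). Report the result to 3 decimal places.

V̂(ȳ_st) = Σ W_h² s_h²/n_h, with W_h = N_h/N and N = 1560:
  stratum Small: (240/1560)²·9.5²/50 = 0.0427219
  stratum Medium: (800/1560)²·20.8²/85 = 1.33856
  stratum Large: (520/1560)²·14.1²/90 = 0.245444
V_st = 1.62673
V_srs = s²/n = 341.3/225 = 1.51689
deff = V_st / V_srs = 1.62673/1.51689 = 1.0724

deff ≈ 1.072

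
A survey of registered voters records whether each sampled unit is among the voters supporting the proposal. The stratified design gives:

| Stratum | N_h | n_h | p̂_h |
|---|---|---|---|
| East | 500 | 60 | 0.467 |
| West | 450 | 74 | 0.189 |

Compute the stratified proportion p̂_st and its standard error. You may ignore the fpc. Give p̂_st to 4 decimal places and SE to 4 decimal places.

p̂_st ≈ 0.3353, SE ≈ 0.0405

N = 950; stratum weights W_h = N_h/N.
p̂_st = Σ W_h p̂_h = (500·0.467 + 450·0.189)/950 = 0.33532
V̂(p̂_st) = Σ W_h² p̂_h(1−p̂_h)/(n_h−1):
  stratum East: (500/950)²·0.467·0.533/59 = 0.00116865
  stratum West: (450/950)²·0.189·0.811/73 = 0.000471127
V̂(p̂_st) = 0.00163978; SE = √V̂ = 0.0404942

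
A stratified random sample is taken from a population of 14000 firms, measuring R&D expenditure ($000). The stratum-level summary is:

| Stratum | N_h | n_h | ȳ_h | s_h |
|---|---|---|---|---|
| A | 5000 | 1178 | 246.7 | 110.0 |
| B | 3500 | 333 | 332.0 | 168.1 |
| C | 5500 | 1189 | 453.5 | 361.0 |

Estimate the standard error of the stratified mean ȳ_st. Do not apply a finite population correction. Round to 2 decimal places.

V̂(ȳ_st) = Σ W_h² s_h²/n_h, with W_h = N_h/N and N = 14000:
  stratum A: (5000/14000)²·110.0²/1178 = 1.31016
  stratum B: (3500/14000)²·168.1²/333 = 5.30361
  stratum C: (5500/14000)²·361.0²/1189 = 16.9162
V̂(ȳ_st) = 23.5299
SE(ȳ_st) = √23.5299 = 4.85077

SE(ȳ_st) ≈ 4.85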